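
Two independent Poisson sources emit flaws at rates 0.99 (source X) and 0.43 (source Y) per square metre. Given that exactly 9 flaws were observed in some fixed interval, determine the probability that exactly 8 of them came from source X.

0.1521

Given the total, each event is independently from source X with probability p = λ_X/(λ_X+λ_Y) = 0.99/1.42 ≈ 0.6972.
So K ~ Binomial(9, 0.99/1.42): P(K = 8) = C(9,8) · (0.99/1.42)^8 · (0.43/1.42)^1 ≈ 0.1521.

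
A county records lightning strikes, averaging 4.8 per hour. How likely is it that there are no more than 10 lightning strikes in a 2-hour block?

Over the interval, μ = 4.8 × 2 = 9.6 (a 2-hour block = 2 hours).
P(N ≤ 10) = Σ_{j=0}^{10} e^(−μ) μ^j/j! ≈ 0.6329.

0.6329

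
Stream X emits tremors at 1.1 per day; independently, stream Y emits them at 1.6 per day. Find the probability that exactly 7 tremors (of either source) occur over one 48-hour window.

0.1200

Independent Poisson processes superpose: combined rate λ = 1.1 + 1.6 = 2.7 per day.
Over the interval, μ = 2.7 × 2 = 5.4 (a 48-hour window = 2 days).
P(N = 7) = e^(−5.4) · 5.4^7/7! ≈ 0.1200.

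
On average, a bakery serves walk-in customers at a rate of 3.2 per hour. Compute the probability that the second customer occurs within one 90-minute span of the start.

0.9523

Over the interval, μ = 3.2 × 1.5 = 4.8 (a 90-minute span = 1.5 hours).
The second arrival falls in the interval iff at least 2 events occur there: P(S_2 ≤ t) = P(N ≥ 2) = 1 − P(N ≤ 1) ≈ 0.9523.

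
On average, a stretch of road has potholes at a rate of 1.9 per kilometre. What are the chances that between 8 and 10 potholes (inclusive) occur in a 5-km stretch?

0.3767

Over the interval, μ = 1.9 × 5 = 9.5 (a 5-km stretch = 5 kilometres).
P(8 ≤ N ≤ 10) = Σ_{j=8}^{10} e^(−9.5) · 9.5^j/j! ≈ 0.3767.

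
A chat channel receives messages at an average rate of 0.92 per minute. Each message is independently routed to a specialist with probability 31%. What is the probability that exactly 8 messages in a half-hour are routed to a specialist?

Thinning: the messages that are routed to a specialist themselves form a Poisson process with rate 0.31 × 0.92 = 0.2852 per minute.
Over the interval, μ = 0.2852 × 30 = 8.556 (a half-hour = 30 minutes).
P(N = 8) = e^(−8.556) · 8.556^8/8! ≈ 0.1370.

0.1370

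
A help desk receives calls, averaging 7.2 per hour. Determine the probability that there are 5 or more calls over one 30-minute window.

0.2936

Over the interval, μ = 7.2 × 0.5 = 3.6 (a 30-minute window = 0.5 hours).
P(N ≥ 5) = 1 − P(N ≤ 4) = 1 − Σ_{j=0}^{4} e^(−μ) μ^j/j! ≈ 0.2936.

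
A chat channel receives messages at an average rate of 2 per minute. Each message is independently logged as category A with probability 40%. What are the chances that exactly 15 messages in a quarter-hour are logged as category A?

Thinning: the messages that are logged as category A themselves form a Poisson process with rate 0.4 × 2 = 0.8 per minute.
Over the interval, μ = 0.8 × 15 = 12 (a quarter-hour = 15 minutes).
P(N = 15) = e^(−12) · 12^15/15! ≈ 0.0724.

0.0724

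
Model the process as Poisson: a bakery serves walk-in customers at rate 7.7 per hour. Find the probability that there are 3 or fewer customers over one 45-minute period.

0.1724

Over the interval, μ = 7.7 × 0.75 = 5.775 (a 45-minute period = 0.75 hours).
P(N ≤ 3) = Σ_{j=0}^{3} e^(−μ) μ^j/j! ≈ 0.1724.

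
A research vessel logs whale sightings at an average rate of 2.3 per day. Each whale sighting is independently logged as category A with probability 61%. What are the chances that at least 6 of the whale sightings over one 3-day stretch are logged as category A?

0.2483

Thinning: the whale sightings that are logged as category A themselves form a Poisson process with rate 0.61 × 2.3 = 1.403 per day.
Over the interval, μ = 1.403 × 3 = 4.209 (a 3-day stretch = 3 days).
P(N ≥ 6) = 1 − P(N ≤ 5) ≈ 0.2483.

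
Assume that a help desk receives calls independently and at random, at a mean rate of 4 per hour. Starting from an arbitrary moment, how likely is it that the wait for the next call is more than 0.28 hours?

0.3263

The wait for the next event is exponential with rate λ = 4 per hour.
P(T > 0.28) = e^(−λt) = e^(−4 × 0.28) = e^(−1.12) ≈ 0.3263.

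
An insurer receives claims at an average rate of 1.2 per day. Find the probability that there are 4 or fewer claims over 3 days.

0.7064

Over the interval, μ = 1.2 × 3 = 3.6 (3 days).
P(N ≤ 4) = Σ_{j=0}^{4} e^(−μ) μ^j/j! ≈ 0.7064.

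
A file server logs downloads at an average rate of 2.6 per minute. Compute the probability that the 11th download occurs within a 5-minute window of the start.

0.7483

Over the interval, μ = 2.6 × 5 = 13 (a 5-minute window = 5 minutes).
The 11th arrival falls in the interval iff at least 11 events occur there: P(S_11 ≤ t) = P(N ≥ 11) = 1 − P(N ≤ 10) ≈ 0.7483.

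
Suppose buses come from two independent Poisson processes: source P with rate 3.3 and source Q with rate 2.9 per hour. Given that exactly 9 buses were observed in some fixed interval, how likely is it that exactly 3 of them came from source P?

Given the total, each event is independently from source P with probability p = λ_P/(λ_P+λ_Q) = 3.3/6.2 ≈ 0.5323.
So K ~ Binomial(9, 3.3/6.2): P(K = 3) = C(9,3) · (3.3/6.2)^3 · (2.9/6.2)^6 ≈ 0.1326.

0.1326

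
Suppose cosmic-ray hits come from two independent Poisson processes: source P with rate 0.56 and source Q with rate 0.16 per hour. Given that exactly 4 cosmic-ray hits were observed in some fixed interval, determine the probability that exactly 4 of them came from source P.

0.3660

Given the total, each event is independently from source P with probability p = λ_P/(λ_P+λ_Q) = 0.56/0.72 ≈ 0.7778.
So K ~ Binomial(4, 0.56/0.72): P(K = 4) = C(4,4) · (0.56/0.72)^4 · (0.16/0.72)^0 ≈ 0.3660.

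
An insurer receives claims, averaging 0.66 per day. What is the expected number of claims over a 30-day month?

E[N] = λt = 0.66 × 30 = 19.8 (a 30-day month = 30 days).

19.8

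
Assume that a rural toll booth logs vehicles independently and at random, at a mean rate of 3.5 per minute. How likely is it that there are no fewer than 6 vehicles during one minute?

With mean μ = 3.5 per minute,
P(N ≥ 6) = 1 − P(N ≤ 5) = 1 − Σ_{j=0}^{5} e^(−μ) μ^j/j! ≈ 0.1424.

0.1424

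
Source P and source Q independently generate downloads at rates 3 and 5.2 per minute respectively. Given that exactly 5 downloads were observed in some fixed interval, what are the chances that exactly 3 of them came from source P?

Given the total, each event is independently from source P with probability p = λ_P/(λ_P+λ_Q) = 3/8.2 ≈ 0.3659.
So K ~ Binomial(5, 3/8.2): P(K = 3) = C(5,3) · (3/8.2)^3 · (5.2/8.2)^2 ≈ 0.1969.

0.1969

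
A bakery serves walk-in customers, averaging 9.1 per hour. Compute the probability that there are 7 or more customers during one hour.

With mean μ = 9.1 per hour,
P(N ≥ 7) = 1 − P(N ≤ 6) = 1 − Σ_{j=0}^{6} e^(−μ) μ^j/j! ≈ 0.8022.

0.8022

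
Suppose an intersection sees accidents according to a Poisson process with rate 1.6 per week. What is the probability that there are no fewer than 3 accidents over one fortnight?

0.6201

Over the interval, μ = 1.6 × 2 = 3.2 (a fortnight = 2 weeks).
P(N ≥ 3) = 1 − P(N ≤ 2) = 1 − Σ_{j=0}^{2} e^(−μ) μ^j/j! ≈ 0.6201.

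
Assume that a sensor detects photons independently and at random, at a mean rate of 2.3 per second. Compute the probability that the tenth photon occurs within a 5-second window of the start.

0.7112

Over the interval, μ = 2.3 × 5 = 11.5 (a 5-second window = 5 seconds).
The tenth arrival falls in the interval iff at least 10 events occur there: P(S_10 ≤ t) = P(N ≥ 10) = 1 − P(N ≤ 9) ≈ 0.7112.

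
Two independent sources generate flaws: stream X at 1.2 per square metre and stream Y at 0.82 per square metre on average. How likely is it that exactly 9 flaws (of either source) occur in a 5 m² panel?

0.1238

Independent Poisson processes superpose: combined rate λ = 1.2 + 0.82 = 2.02 per square metre.
Over the interval, μ = 2.02 × 5 = 10.1 (a 5 m² panel = 5 square metres).
P(N = 9) = e^(−10.1) · 10.1^9/9! ≈ 0.1238.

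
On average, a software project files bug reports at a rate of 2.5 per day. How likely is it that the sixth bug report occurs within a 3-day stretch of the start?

Over the interval, μ = 2.5 × 3 = 7.5 (a 3-day stretch = 3 days).
The sixth arrival falls in the interval iff at least 6 events occur there: P(S_6 ≤ t) = P(N ≥ 6) = 1 − P(N ≤ 5) ≈ 0.7586.

0.7586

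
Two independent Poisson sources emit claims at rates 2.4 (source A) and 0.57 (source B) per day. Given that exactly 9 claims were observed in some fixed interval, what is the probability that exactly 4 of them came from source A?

Given the total, each event is independently from source A with probability p = λ_A/(λ_A+λ_B) = 2.4/2.97 ≈ 0.8081.
So K ~ Binomial(9, 2.4/2.97): P(K = 4) = C(9,4) · (2.4/2.97)^4 · (0.57/2.97)^5 ≈ 0.0140.

0.0140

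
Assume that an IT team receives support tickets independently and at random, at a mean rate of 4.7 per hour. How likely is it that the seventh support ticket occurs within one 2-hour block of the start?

Over the interval, μ = 4.7 × 2 = 9.4 (a 2-hour block = 2 hours).
The seventh arrival falls in the interval iff at least 7 events occur there: P(S_7 ≤ t) = P(N ≥ 7) = 1 − P(N ≤ 6) ≈ 0.8273.

0.8273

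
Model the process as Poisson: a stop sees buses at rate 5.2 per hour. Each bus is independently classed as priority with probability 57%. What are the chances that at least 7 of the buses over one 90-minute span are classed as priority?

Thinning: the buses that are classed as priority themselves form a Poisson process with rate 0.57 × 5.2 = 2.964 per hour.
Over the interval, μ = 2.964 × 1.5 = 4.446 (a 90-minute span = 1.5 hours).
P(N ≥ 7) = 1 − P(N ≤ 6) ≈ 0.1621.

0.1621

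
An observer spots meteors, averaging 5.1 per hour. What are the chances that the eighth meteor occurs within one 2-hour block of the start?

Over the interval, μ = 5.1 × 2 = 10.2 (a 2-hour block = 2 hours).
The eighth arrival falls in the interval iff at least 8 events occur there: P(S_8 ≤ t) = P(N ≥ 8) = 1 − P(N ≤ 7) ≈ 0.7973.

0.7973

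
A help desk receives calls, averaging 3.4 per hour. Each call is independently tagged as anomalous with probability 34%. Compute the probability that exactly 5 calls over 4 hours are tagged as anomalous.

0.1729

Thinning: the calls that are tagged as anomalous themselves form a Poisson process with rate 0.34 × 3.4 = 1.156 per hour.
Over the interval, μ = 1.156 × 4 = 4.624 (4 hours).
P(N = 5) = e^(−4.624) · 4.624^5/5! ≈ 0.1729.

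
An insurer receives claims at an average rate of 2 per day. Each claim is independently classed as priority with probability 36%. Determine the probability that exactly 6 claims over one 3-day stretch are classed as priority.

Thinning: the claims that are classed as priority themselves form a Poisson process with rate 0.36 × 2 = 0.72 per day.
Over the interval, μ = 0.72 × 3 = 2.16 (a 3-day stretch = 3 days).
P(N = 6) = e^(−2.16) · 2.16^6/6! ≈ 0.0163.

0.0163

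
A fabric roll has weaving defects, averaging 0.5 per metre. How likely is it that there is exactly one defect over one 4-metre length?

0.2707

Over the interval, μ = 0.5 × 4 = 2 (a 4-metre length = 4 metres).
P(N = 1) = e^(−μ) μ^1/1! = e^(−2) · 2^1/1 ≈ 0.2707.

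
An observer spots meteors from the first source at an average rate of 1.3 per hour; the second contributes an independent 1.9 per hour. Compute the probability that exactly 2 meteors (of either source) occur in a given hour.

Independent Poisson processes superpose: combined rate λ = 1.3 + 1.9 = 3.2 per hour.
So μ = 3.2.
P(N = 2) = e^(−3.2) · 3.2^2/2! ≈ 0.2087.

0.2087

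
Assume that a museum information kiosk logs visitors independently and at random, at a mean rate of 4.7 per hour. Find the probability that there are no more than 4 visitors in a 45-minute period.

0.7207

Over the interval, μ = 4.7 × 0.75 = 3.525 (a 45-minute period = 0.75 hours).
P(N ≤ 4) = Σ_{j=0}^{4} e^(−μ) μ^j/j! ≈ 0.7207.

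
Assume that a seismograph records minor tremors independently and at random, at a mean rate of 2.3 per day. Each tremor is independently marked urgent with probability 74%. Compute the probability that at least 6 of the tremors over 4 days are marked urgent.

0.6741

Thinning: the tremors that are marked urgent themselves form a Poisson process with rate 0.74 × 2.3 = 1.702 per day.
Over the interval, μ = 1.702 × 4 = 6.808 (4 days).
P(N ≥ 6) = 1 − P(N ≤ 5) ≈ 0.6741.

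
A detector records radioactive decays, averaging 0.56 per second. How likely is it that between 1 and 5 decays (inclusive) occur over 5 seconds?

Over the interval, μ = 0.56 × 5 = 2.8 (5 seconds).
P(1 ≤ N ≤ 5) = Σ_{j=1}^{5} e^(−2.8) · 2.8^j/j! ≈ 0.8741.

0.8741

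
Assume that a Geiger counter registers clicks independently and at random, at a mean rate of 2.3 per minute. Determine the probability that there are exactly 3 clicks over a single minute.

With mean μ = 2.3 per minute,
P(N = 3) = e^(−μ) μ^3/3! = e^(−2.3) · 2.3^3/6 ≈ 0.2033.

0.2033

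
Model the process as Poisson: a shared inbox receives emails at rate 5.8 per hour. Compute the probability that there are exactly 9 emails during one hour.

With mean μ = 5.8 per hour,
P(N = 9) = e^(−μ) μ^9/9! = e^(−5.8) · 5.8^9/362880 ≈ 0.0620.

0.0620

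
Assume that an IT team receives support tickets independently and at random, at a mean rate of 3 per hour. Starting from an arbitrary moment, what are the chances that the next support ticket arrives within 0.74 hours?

0.8914

Inter-arrival times are exponential with rate λ = 3 per hour.
P(T ≤ 0.74) = 1 − e^(−λt) = 1 − e^(−3 × 0.74) = 1 − e^(−2.22) ≈ 0.8914.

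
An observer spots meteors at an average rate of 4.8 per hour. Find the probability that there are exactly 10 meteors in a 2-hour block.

0.1241

Over the interval, μ = 4.8 × 2 = 9.6 (a 2-hour block = 2 hours).
P(N = 10) = e^(−μ) μ^10/10! = e^(−9.6) · 9.6^10/3628800 ≈ 0.1241.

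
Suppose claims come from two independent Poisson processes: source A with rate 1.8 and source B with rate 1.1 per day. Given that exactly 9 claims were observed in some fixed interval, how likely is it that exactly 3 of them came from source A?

0.0598

Given the total, each event is independently from source A with probability p = λ_A/(λ_A+λ_B) = 1.8/2.9 ≈ 0.6207.
So K ~ Binomial(9, 1.8/2.9): P(K = 3) = C(9,3) · (1.8/2.9)^3 · (1.1/2.9)^6 ≈ 0.0598.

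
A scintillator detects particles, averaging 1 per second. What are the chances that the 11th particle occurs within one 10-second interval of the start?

0.4170

Over the interval, μ = 1 × 10 = 10 (a 10-second interval = 10 seconds).
The 11th arrival falls in the interval iff at least 11 events occur there: P(S_11 ≤ t) = P(N ≥ 11) = 1 − P(N ≤ 10) ≈ 0.4170.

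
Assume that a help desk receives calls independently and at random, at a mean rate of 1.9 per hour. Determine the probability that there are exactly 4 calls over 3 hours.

0.1472

Over the interval, μ = 1.9 × 3 = 5.7 (3 hours).
P(N = 4) = e^(−μ) μ^4/4! = e^(−5.7) · 5.7^4/24 ≈ 0.1472.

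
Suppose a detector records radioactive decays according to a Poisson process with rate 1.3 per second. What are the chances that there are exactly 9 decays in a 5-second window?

Over the interval, μ = 1.3 × 5 = 6.5 (a 5-second window = 5 seconds).
P(N = 9) = e^(−μ) μ^9/9! = e^(−6.5) · 6.5^9/362880 ≈ 0.0858.

0.0858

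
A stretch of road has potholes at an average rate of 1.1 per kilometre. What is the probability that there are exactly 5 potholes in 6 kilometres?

0.1420

Over the interval, μ = 1.1 × 6 = 6.6 (6 kilometres).
P(N = 5) = e^(−μ) μ^5/5! = e^(−6.6) · 6.6^5/120 ≈ 0.1420.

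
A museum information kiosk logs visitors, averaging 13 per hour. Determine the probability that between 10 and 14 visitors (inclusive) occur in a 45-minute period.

Over the interval, μ = 13 × 0.75 = 9.75 (a 45-minute period = 0.75 hours).
P(10 ≤ N ≤ 14) = Σ_{j=10}^{14} e^(−9.75) · 9.75^j/j! ≈ 0.4393.

0.4393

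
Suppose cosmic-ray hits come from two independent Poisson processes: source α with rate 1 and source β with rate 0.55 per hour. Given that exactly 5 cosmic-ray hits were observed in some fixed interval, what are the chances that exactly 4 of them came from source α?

Given the total, each event is independently from source α with probability p = λ_α/(λ_α+λ_β) = 1/1.55 ≈ 0.6452.
So K ~ Binomial(5, 1/1.55): P(K = 4) = C(5,4) · (1/1.55)^4 · (0.55/1.55)^1 ≈ 0.3074.

0.3074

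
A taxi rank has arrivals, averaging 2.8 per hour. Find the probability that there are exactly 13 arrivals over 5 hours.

Over the interval, μ = 2.8 × 5 = 14 (5 hours).
P(N = 13) = e^(−μ) μ^13/13! = e^(−14) · 14^13/6227020800 ≈ 0.1060.

0.1060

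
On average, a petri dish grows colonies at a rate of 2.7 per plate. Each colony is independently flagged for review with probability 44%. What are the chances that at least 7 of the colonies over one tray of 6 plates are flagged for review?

0.5692

Thinning: the colonies that are flagged for review themselves form a Poisson process with rate 0.44 × 2.7 = 1.188 per plate.
Over the interval, μ = 1.188 × 6 = 7.128 (a tray of 6 plates = 6 plates).
P(N ≥ 7) = 1 − P(N ≤ 6) ≈ 0.5692.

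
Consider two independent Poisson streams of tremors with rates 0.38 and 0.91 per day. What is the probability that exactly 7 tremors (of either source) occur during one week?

0.1163

Independent Poisson processes superpose: combined rate λ = 0.38 + 0.91 = 1.29 per day.
Over the interval, μ = 1.29 × 7 = 9.03 (a week = 7 days).
P(N = 7) = e^(−9.03) · 9.03^7/7! ≈ 0.1163.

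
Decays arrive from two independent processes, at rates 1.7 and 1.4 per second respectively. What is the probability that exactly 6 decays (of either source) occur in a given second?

Independent Poisson processes superpose: combined rate λ = 1.7 + 1.4 = 3.1 per second.
So μ = 3.1.
P(N = 6) = e^(−3.1) · 3.1^6/6! ≈ 0.0555.

0.0555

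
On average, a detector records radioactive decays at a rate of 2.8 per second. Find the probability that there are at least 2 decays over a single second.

With mean μ = 2.8 per second,
P(N ≥ 2) = 1 − P(N ≤ 1) = 1 − Σ_{j=0}^{1} e^(−μ) μ^j/j! ≈ 0.7689.

0.7689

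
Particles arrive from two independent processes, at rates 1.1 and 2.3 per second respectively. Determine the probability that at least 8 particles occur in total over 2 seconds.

0.3715

Independent Poisson processes superpose: combined rate λ = 1.1 + 2.3 = 3.4 per second.
Over the interval, μ = 3.4 × 2 = 6.8 (2 seconds).
P(N ≥ 8) = 1 − P(N ≤ 7) ≈ 0.3715.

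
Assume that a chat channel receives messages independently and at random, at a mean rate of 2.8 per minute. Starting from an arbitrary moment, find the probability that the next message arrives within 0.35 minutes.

Inter-arrival times are exponential with rate λ = 2.8 per minute.
P(T ≤ 0.35) = 1 − e^(−λt) = 1 − e^(−2.8 × 0.35) = 1 − e^(−0.98) ≈ 0.6247.

0.6247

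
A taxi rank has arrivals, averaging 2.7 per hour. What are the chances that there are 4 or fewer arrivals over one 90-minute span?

0.6191

Over the interval, μ = 2.7 × 1.5 = 4.05 (a 90-minute span = 1.5 hours).
P(N ≤ 4) = Σ_{j=0}^{4} e^(−μ) μ^j/j! ≈ 0.6191.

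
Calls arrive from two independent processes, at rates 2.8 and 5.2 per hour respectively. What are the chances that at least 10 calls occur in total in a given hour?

Independent Poisson processes superpose: combined rate λ = 2.8 + 5.2 = 8 per hour.
So μ = 8.
P(N ≥ 10) = 1 − P(N ≤ 9) ≈ 0.2834.

0.2834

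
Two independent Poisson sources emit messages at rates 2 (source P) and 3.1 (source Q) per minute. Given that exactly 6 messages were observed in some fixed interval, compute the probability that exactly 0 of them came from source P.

Given the total, each event is independently from source P with probability p = λ_P/(λ_P+λ_Q) = 2/5.1 ≈ 0.3922.
So K ~ Binomial(6, 2/5.1): P(K = 0) = C(6,0) · (2/5.1)^0 · (3.1/5.1)^6 ≈ 0.0504.

0.0504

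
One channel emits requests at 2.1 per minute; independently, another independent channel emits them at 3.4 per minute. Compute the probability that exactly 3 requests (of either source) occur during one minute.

Independent Poisson processes superpose: combined rate λ = 2.1 + 3.4 = 5.5 per minute.
So μ = 5.5.
P(N = 3) = e^(−5.5) · 5.5^3/3! ≈ 0.1133.

0.1133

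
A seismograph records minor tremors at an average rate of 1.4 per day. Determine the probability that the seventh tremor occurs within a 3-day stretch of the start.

0.1325

Over the interval, μ = 1.4 × 3 = 4.2 (a 3-day stretch = 3 days).
The seventh arrival falls in the interval iff at least 7 events occur there: P(S_7 ≤ t) = P(N ≥ 7) = 1 − P(N ≤ 6) ≈ 0.1325.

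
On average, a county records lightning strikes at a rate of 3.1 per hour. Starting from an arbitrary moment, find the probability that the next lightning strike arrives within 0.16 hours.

Inter-arrival times are exponential with rate λ = 3.1 per hour.
P(T ≤ 0.16) = 1 − e^(−λt) = 1 − e^(−3.1 × 0.16) = 1 − e^(−0.496) ≈ 0.3910.

0.3910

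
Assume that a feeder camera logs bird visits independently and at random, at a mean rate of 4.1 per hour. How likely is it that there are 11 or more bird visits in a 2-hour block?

0.2045

Over the interval, μ = 4.1 × 2 = 8.2 (a 2-hour block = 2 hours).
P(N ≥ 11) = 1 − P(N ≤ 10) = 1 − Σ_{j=0}^{10} e^(−μ) μ^j/j! ≈ 0.2045.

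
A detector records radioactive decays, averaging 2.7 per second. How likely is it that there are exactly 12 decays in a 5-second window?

Over the interval, μ = 2.7 × 5 = 13.5 (a 5-second window = 5 seconds).
P(N = 12) = e^(−μ) μ^12/12! = e^(−13.5) · 13.5^12/479001600 ≈ 0.1049.

0.1049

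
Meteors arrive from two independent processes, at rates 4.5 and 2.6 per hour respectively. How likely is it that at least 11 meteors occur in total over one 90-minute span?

Independent Poisson processes superpose: combined rate λ = 4.5 + 2.6 = 7.1 per hour.
Over the interval, μ = 7.1 × 1.5 = 10.65 (a 90-minute span = 1.5 hours).
P(N ≥ 11) = 1 − P(N ≤ 10) ≈ 0.4977.

0.4977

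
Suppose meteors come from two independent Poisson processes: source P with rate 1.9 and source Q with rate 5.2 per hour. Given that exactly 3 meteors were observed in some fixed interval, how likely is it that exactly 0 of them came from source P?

0.3929

Given the total, each event is independently from source P with probability p = λ_P/(λ_P+λ_Q) = 1.9/7.1 ≈ 0.2676.
So K ~ Binomial(3, 1.9/7.1): P(K = 0) = C(3,0) · (1.9/7.1)^0 · (5.2/7.1)^3 ≈ 0.3929.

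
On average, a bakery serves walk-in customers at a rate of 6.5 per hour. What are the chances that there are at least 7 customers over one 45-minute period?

0.2198

Over the interval, μ = 6.5 × 0.75 = 4.875 (a 45-minute period = 0.75 hours).
P(N ≥ 7) = 1 − P(N ≤ 6) = 1 − Σ_{j=0}^{6} e^(−μ) μ^j/j! ≈ 0.2198.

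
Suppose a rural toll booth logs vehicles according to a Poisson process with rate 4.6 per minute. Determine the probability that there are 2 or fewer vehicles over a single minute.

0.1626

With mean μ = 4.6 per minute,
P(N ≤ 2) = Σ_{j=0}^{2} e^(−μ) μ^j/j! ≈ 0.1626.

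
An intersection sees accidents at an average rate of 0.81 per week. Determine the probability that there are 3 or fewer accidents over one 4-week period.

Over the interval, μ = 0.81 × 4 = 3.24 (a 4-week period = 4 weeks).
P(N ≤ 3) = Σ_{j=0}^{3} e^(−μ) μ^j/j! ≈ 0.5936.

0.5936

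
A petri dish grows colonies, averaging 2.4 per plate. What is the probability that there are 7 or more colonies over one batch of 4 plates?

0.8426

Over the interval, μ = 2.4 × 4 = 9.6 (a batch of 4 plates = 4 plates).
P(N ≥ 7) = 1 − P(N ≤ 6) = 1 − Σ_{j=0}^{6} e^(−μ) μ^j/j! ≈ 0.8426.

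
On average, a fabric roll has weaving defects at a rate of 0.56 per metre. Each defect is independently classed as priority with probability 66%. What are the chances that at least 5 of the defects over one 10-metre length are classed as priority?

0.3120

Thinning: the defects that are classed as priority themselves form a Poisson process with rate 0.66 × 0.56 = 0.3696 per metre.
Over the interval, μ = 0.3696 × 10 = 3.696 (a 10-metre length = 10 metres).
P(N ≥ 5) = 1 − P(N ≤ 4) ≈ 0.3120.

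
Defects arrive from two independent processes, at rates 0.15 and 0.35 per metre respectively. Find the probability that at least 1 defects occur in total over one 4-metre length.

0.8647

Independent Poisson processes superpose: combined rate λ = 0.15 + 0.35 = 0.5 per metre.
Over the interval, μ = 0.5 × 4 = 2 (a 4-metre length = 4 metres).
P(N ≥ 1) = 1 − P(N ≤ 0) ≈ 0.8647.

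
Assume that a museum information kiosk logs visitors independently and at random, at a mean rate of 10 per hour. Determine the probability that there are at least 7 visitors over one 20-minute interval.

0.0532

Over the interval, μ = 10 × 1/3 ≈ 3.33333 (a 20-minute interval = 1/3 hours).
P(N ≥ 7) = 1 − P(N ≤ 6) = 1 − Σ_{j=0}^{6} e^(−μ) μ^j/j! ≈ 0.0532.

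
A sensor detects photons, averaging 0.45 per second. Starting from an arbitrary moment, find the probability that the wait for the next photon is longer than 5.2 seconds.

The wait for the next event is exponential with rate λ = 0.45 per second.
P(T > 5.2) = e^(−λt) = e^(−0.45 × 5.2) = e^(−2.34) ≈ 0.0963.

0.0963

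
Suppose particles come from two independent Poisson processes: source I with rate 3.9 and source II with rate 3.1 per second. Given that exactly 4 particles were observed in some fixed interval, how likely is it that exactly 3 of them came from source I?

Given the total, each event is independently from source I with probability p = λ_I/(λ_I+λ_II) = 3.9/7 ≈ 0.5571.
So K ~ Binomial(4, 3.9/7): P(K = 3) = C(4,3) · (3.9/7)^3 · (3.1/7)^1 ≈ 0.3064.

0.3064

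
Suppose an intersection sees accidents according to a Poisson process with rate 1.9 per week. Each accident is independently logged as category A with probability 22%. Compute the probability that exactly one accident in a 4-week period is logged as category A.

0.3141

Thinning: the accidents that are logged as category A themselves form a Poisson process with rate 0.22 × 1.9 = 0.418 per week.
Over the interval, μ = 0.418 × 4 = 1.672 (a 4-week period = 4 weeks).
P(N = 1) = e^(−1.672) · 1.672^1/1! ≈ 0.3141.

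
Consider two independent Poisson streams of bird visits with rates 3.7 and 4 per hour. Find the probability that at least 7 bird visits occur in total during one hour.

Independent Poisson processes superpose: combined rate λ = 3.7 + 4 = 7.7 per hour.
So μ = 7.7.
P(N ≥ 7) = 1 − P(N ≤ 6) ≈ 0.6486.

0.6486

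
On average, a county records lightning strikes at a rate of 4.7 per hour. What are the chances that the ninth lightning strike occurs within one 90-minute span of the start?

Over the interval, μ = 4.7 × 1.5 = 7.05 (a 90-minute span = 1.5 hours).
The ninth arrival falls in the interval iff at least 9 events occur there: P(S_9 ≤ t) = P(N ≥ 9) = 1 − P(N ≤ 8) ≈ 0.2775.

0.2775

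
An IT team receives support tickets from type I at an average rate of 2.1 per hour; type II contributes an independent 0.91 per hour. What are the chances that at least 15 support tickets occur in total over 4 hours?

Independent Poisson processes superpose: combined rate λ = 2.1 + 0.91 = 3.01 per hour.
Over the interval, μ = 3.01 × 4 = 12.04 (4 hours).
P(N ≥ 15) = 1 − P(N ≤ 14) ≈ 0.2316.

0.2316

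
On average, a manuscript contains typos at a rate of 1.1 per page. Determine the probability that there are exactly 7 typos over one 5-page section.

Over the interval, μ = 1.1 × 5 = 5.5 (a 5-page section = 5 pages).
P(N = 7) = e^(−μ) μ^7/7! = e^(−5.5) · 5.5^7/5040 ≈ 0.1234.

0.1234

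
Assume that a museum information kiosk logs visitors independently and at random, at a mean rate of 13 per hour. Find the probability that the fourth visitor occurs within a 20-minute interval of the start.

0.6288

Over the interval, μ = 13 × 1/3 ≈ 4.33333 (a 20-minute interval = 1/3 hours).
The fourth arrival falls in the interval iff at least 4 events occur there: P(S_4 ≤ t) = P(N ≥ 4) = 1 − P(N ≤ 3) ≈ 0.6288.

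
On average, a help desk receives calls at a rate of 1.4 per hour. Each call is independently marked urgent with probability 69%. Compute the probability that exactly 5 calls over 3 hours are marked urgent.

Thinning: the calls that are marked urgent themselves form a Poisson process with rate 0.69 × 1.4 = 0.966 per hour.
Over the interval, μ = 0.966 × 3 = 2.898 (3 hours).
P(N = 5) = e^(−2.898) · 2.898^5/5! ≈ 0.0939.

0.0939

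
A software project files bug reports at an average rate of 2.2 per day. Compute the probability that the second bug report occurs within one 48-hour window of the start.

0.9337

Over the interval, μ = 2.2 × 2 = 4.4 (a 48-hour window = 2 days).
The second arrival falls in the interval iff at least 2 events occur there: P(S_2 ≤ t) = P(N ≥ 2) = 1 − P(N ≤ 1) ≈ 0.9337.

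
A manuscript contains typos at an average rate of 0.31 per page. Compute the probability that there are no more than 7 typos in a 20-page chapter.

Over the interval, μ = 0.31 × 20 = 6.2 (a 20-page chapter = 20 pages).
P(N ≤ 7) = Σ_{j=0}^{7} e^(−μ) μ^j/j! ≈ 0.7160.

0.7160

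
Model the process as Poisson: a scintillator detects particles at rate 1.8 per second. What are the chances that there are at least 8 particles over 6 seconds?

0.8434

Over the interval, μ = 1.8 × 6 = 10.8 (6 seconds).
P(N ≥ 8) = 1 − P(N ≤ 7) = 1 − Σ_{j=0}^{7} e^(−μ) μ^j/j! ≈ 0.8434.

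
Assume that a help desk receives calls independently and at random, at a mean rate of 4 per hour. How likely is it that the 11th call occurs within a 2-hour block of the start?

Over the interval, μ = 4 × 2 = 8 (a 2-hour block = 2 hours).
The 11th arrival falls in the interval iff at least 11 events occur there: P(S_11 ≤ t) = P(N ≥ 11) = 1 − P(N ≤ 10) ≈ 0.1841.

0.1841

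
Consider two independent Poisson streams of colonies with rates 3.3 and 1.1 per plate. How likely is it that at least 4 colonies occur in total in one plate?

0.6406

Independent Poisson processes superpose: combined rate λ = 3.3 + 1.1 = 4.4 per plate.
So μ = 4.4.
P(N ≥ 4) = 1 − P(N ≤ 3) ≈ 0.6406.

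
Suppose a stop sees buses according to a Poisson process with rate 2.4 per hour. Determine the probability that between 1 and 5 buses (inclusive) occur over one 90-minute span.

0.8168

Over the interval, μ = 2.4 × 1.5 = 3.6 (a 90-minute span = 1.5 hours).
P(1 ≤ N ≤ 5) = Σ_{j=1}^{5} e^(−3.6) · 3.6^j/j! ≈ 0.8168.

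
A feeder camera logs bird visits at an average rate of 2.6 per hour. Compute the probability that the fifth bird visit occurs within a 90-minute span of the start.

Over the interval, μ = 2.6 × 1.5 = 3.9 (a 90-minute span = 1.5 hours).
The fifth arrival falls in the interval iff at least 5 events occur there: P(S_5 ≤ t) = P(N ≥ 5) = 1 − P(N ≤ 4) ≈ 0.3516.

0.3516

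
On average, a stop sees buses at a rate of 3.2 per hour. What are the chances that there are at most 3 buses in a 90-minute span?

0.2942

Over the interval, μ = 3.2 × 1.5 = 4.8 (a 90-minute span = 1.5 hours).
P(N ≤ 3) = Σ_{j=0}^{3} e^(−μ) μ^j/j! ≈ 0.2942.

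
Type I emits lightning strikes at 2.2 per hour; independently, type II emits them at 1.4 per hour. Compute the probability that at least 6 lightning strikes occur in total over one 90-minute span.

0.4539

Independent Poisson processes superpose: combined rate λ = 2.2 + 1.4 = 3.6 per hour.
Over the interval, μ = 3.6 × 1.5 = 5.4 (a 90-minute span = 1.5 hours).
P(N ≥ 6) = 1 − P(N ≤ 5) ≈ 0.4539.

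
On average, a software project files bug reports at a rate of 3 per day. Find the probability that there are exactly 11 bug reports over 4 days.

Over the interval, μ = 3 × 4 = 12 (4 days).
P(N = 11) = e^(−μ) μ^11/11! = e^(−12) · 12^11/39916800 ≈ 0.1144.

0.1144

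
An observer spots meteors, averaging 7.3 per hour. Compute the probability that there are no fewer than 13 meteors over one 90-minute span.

0.3058

Over the interval, μ = 7.3 × 1.5 = 10.95 (a 90-minute span = 1.5 hours).
P(N ≥ 13) = 1 − P(N ≤ 12) = 1 − Σ_{j=0}^{12} e^(−μ) μ^j/j! ≈ 0.3058.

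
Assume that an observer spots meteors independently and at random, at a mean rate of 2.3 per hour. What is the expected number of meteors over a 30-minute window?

1.15

E[N] = λt = 2.3 × 0.5 = 1.15 (a 30-minute window = 0.5 hours).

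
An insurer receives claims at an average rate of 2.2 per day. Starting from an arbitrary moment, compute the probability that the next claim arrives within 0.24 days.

Inter-arrival times are exponential with rate λ = 2.2 per day.
P(T ≤ 0.24) = 1 − e^(−λt) = 1 − e^(−2.2 × 0.24) = 1 − e^(−0.528) ≈ 0.4102.

0.4102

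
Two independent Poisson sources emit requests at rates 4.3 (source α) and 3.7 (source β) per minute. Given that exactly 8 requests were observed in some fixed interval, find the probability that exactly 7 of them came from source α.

Given the total, each event is independently from source α with probability p = λ_α/(λ_α+λ_β) = 4.3/8 = 0.5375.
So K ~ Binomial(8, 4.3/8): P(K = 7) = C(8,7) · (4.3/8)^7 · (3.7/8)^1 ≈ 0.0480.

0.0480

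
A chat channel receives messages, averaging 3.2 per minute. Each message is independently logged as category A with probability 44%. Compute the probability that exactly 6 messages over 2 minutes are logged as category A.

0.0414

Thinning: the messages that are logged as category A themselves form a Poisson process with rate 0.44 × 3.2 = 1.408 per minute.
Over the interval, μ = 1.408 × 2 = 2.816 (2 minutes).
P(N = 6) = e^(−2.816) · 2.816^6/6! ≈ 0.0414.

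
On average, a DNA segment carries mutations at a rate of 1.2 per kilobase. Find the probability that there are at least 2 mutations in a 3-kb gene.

Over the interval, μ = 1.2 × 3 = 3.6 (a 3-kb gene = 3 kilobases).
P(N ≥ 2) = 1 − P(N ≤ 1) = 1 − Σ_{j=0}^{1} e^(−μ) μ^j/j! ≈ 0.8743.

0.8743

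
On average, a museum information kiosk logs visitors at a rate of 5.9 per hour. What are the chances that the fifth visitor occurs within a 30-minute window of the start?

Over the interval, μ = 5.9 × 0.5 = 2.95 (a 30-minute window = 0.5 hours).
The fifth arrival falls in the interval iff at least 5 events occur there: P(S_5 ≤ t) = P(N ≥ 5) = 1 − P(N ≤ 4) ≈ 0.1764.

0.1764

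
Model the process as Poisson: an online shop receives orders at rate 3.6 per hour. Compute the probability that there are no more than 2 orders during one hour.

0.3027

With mean μ = 3.6 per hour,
P(N ≤ 2) = Σ_{j=0}^{2} e^(−μ) μ^j/j! ≈ 0.3027.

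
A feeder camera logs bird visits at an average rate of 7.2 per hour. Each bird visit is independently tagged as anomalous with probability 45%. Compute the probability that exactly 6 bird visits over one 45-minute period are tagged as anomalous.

0.0252

Thinning: the bird visits that are tagged as anomalous themselves form a Poisson process with rate 0.45 × 7.2 = 3.24 per hour.
Over the interval, μ = 3.24 × 0.75 = 2.43 (a 45-minute period = 0.75 hours).
P(N = 6) = e^(−2.43) · 2.43^6/6! ≈ 0.0252.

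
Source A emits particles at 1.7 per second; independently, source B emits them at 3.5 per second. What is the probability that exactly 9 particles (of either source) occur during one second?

0.0423

Independent Poisson processes superpose: combined rate λ = 1.7 + 3.5 = 5.2 per second.
So μ = 5.2.
P(N = 9) = e^(−5.2) · 5.2^9/9! ≈ 0.0423.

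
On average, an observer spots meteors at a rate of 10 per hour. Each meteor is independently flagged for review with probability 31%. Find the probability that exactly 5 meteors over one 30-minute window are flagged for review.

0.0158

Thinning: the meteors that are flagged for review themselves form a Poisson process with rate 0.31 × 10 = 3.1 per hour.
Over the interval, μ = 3.1 × 0.5 = 1.55 (a 30-minute window = 0.5 hours).
P(N = 5) = e^(−1.55) · 1.55^5/5! ≈ 0.0158.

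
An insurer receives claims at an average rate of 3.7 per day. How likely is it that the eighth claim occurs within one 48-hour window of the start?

0.4607

Over the interval, μ = 3.7 × 2 = 7.4 (a 48-hour window = 2 days).
The eighth arrival falls in the interval iff at least 8 events occur there: P(S_8 ≤ t) = P(N ≥ 8) = 1 − P(N ≤ 7) ≈ 0.4607.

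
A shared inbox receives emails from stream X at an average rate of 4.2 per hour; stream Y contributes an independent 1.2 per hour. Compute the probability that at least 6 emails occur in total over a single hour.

0.4539

Independent Poisson processes superpose: combined rate λ = 4.2 + 1.2 = 5.4 per hour.
So μ = 5.4.
P(N ≥ 6) = 1 − P(N ≤ 5) ≈ 0.4539.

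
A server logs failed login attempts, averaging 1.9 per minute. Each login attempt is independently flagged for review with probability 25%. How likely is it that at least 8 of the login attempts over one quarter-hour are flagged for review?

Thinning: the login attempts that are flagged for review themselves form a Poisson process with rate 0.25 × 1.9 = 0.475 per minute.
Over the interval, μ = 0.475 × 15 = 7.125 (a quarter-hour = 15 minutes).
P(N ≥ 8) = 1 − P(N ≤ 7) ≈ 0.4199.

0.4199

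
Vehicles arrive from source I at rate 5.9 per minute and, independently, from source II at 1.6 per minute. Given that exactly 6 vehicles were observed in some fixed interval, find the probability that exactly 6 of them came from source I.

0.2370

Given the total, each event is independently from source I with probability p = λ_I/(λ_I+λ_II) = 5.9/7.5 ≈ 0.7867.
So K ~ Binomial(6, 5.9/7.5): P(K = 6) = C(6,6) · (5.9/7.5)^6 · (1.6/7.5)^0 ≈ 0.2370.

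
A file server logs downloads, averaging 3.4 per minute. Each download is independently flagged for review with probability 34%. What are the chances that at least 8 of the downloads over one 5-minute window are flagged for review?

0.2263

Thinning: the downloads that are flagged for review themselves form a Poisson process with rate 0.34 × 3.4 = 1.156 per minute.
Over the interval, μ = 1.156 × 5 = 5.78 (a 5-minute window = 5 minutes).
P(N ≥ 8) = 1 − P(N ≤ 7) ≈ 0.2263.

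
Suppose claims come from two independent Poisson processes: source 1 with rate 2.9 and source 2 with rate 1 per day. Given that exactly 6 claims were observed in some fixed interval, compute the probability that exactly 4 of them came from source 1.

Given the total, each event is independently from source 1 with probability p = λ_1/(λ_1+λ_2) = 2.9/3.9 ≈ 0.7436.
So K ~ Binomial(6, 2.9/3.9): P(K = 4) = C(6,4) · (2.9/3.9)^4 · (1/3.9)^2 ≈ 0.3015.

0.3015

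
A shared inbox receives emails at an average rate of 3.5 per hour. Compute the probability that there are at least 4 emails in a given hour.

With mean μ = 3.5 per hour,
P(N ≥ 4) = 1 − P(N ≤ 3) = 1 − Σ_{j=0}^{3} e^(−μ) μ^j/j! ≈ 0.4634.

0.4634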